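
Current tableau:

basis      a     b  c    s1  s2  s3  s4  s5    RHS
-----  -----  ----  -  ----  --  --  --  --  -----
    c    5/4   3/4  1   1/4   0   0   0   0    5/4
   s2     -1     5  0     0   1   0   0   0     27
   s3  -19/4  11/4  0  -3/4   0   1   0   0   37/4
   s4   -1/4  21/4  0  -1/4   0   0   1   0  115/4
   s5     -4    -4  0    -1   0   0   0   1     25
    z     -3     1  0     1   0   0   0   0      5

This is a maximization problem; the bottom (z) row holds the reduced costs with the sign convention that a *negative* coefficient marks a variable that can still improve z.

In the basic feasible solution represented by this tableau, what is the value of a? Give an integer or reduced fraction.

a is nonbasic (not in the basis column), so its value in the current BFS is 0.

0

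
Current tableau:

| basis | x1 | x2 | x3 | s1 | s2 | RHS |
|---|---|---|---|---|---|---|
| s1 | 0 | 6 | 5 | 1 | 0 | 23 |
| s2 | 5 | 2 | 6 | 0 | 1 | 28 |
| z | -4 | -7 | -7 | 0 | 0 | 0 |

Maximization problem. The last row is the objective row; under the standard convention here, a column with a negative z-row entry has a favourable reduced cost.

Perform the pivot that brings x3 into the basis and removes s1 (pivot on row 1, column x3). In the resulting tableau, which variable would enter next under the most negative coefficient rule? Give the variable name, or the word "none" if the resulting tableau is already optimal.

x1

Pivot element 5. New z-row = old z-row − (-7)·(row 1/5).
Updated z-row coefficients: x1: -4, x2: 7/5, x3: 0, s1: 7/5, s2: 0.
The most negative is -4 in column x1, so x1 would enter next.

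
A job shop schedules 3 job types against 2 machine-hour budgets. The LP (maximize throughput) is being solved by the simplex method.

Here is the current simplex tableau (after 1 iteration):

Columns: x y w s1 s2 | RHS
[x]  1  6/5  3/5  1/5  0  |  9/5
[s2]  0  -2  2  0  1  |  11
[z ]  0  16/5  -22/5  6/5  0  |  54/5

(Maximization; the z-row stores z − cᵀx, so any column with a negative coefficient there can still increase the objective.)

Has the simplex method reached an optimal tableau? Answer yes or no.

no

Column w has objective-row coefficient -22/5, which is negative; an improving pivot exists, so not yet optimal.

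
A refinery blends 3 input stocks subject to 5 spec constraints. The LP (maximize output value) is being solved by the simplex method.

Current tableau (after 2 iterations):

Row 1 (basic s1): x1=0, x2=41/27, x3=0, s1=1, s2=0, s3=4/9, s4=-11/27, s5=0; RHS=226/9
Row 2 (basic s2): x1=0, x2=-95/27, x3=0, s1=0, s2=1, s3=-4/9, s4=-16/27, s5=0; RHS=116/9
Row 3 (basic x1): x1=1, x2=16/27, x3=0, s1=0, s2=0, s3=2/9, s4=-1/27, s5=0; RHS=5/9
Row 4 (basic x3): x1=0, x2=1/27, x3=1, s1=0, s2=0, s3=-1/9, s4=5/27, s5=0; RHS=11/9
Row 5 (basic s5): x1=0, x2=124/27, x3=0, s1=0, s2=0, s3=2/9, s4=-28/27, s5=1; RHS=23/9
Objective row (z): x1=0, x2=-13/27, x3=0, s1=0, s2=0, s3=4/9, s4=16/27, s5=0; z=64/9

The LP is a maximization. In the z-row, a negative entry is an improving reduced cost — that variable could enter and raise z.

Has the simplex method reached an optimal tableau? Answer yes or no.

no

Column x2 has objective-row coefficient -13/27, which is negative; an improving pivot exists, so not yet optimal.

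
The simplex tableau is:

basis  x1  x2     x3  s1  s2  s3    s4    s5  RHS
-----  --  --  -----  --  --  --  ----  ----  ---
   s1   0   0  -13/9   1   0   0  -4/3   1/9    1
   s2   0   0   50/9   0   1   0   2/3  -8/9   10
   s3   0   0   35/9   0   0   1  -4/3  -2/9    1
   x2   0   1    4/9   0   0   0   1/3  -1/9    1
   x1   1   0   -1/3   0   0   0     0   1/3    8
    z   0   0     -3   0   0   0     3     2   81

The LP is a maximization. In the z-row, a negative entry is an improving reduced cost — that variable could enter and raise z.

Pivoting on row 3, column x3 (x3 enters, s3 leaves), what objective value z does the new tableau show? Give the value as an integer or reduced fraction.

2862/35

Minimum ratio for x3: 1/(35/9) = 9/35.
z changes by −(z-row coeff of x3)·ratio = −(-3)·(9/35) = 27/35.
New z = 81 + (27/35) = 2862/35.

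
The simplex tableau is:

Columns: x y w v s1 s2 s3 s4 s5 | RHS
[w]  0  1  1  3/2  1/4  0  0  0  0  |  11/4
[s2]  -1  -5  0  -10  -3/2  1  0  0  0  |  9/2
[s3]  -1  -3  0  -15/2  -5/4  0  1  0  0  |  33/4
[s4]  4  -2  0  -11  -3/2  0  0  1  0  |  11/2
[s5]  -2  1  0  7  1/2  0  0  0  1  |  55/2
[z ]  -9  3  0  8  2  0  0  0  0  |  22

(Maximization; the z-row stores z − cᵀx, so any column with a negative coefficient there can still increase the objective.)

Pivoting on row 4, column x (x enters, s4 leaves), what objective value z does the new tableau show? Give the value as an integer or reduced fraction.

Minimum ratio for x: (11/2)/4 = 11/8.
z changes by −(z-row coeff of x)·ratio = −(-9)·(11/8) = 99/8.
New z = 22 + (99/8) = 275/8.

275/8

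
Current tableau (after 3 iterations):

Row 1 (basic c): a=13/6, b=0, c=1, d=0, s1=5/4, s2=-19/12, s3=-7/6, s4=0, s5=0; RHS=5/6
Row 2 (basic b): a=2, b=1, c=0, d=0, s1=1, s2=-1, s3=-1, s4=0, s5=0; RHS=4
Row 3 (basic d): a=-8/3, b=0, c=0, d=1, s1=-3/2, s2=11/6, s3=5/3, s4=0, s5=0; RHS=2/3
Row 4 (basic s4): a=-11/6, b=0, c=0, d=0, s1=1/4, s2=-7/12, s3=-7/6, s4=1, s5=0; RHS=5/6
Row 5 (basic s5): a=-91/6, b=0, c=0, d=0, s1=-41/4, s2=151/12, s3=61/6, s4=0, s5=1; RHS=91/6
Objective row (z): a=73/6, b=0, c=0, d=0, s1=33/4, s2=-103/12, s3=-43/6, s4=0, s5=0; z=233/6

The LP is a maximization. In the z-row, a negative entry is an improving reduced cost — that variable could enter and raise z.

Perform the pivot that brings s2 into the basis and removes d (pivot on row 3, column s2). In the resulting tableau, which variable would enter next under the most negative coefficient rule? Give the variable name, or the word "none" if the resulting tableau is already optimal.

a

Pivot element 11/6. New z-row = old z-row − (-103/12)·(row 3/(11/6)).
Updated z-row coefficients: a: -7/22, b: 0, c: 0, d: 103/22, s1: 27/22, s2: 0, s3: 7/11, s4: 0, s5: 0.
The most negative is -7/22 in column a, so a would enter next.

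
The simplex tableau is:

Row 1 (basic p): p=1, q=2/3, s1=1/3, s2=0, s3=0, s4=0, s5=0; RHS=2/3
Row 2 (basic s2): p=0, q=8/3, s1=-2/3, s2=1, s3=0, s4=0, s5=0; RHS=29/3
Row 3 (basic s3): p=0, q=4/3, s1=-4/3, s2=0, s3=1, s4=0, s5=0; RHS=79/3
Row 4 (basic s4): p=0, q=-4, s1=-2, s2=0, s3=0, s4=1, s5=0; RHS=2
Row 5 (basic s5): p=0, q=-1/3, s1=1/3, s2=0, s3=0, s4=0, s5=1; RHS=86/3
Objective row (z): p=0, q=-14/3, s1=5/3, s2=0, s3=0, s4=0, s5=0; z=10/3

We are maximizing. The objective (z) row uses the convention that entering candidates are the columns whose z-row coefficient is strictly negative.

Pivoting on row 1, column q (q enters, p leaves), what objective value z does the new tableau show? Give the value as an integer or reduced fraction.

8

Minimum ratio for q: (2/3)/(2/3) = 1.
z changes by −(z-row coeff of q)·ratio = −(-14/3)·1 = 14/3.
New z = 10/3 + (14/3) = 8.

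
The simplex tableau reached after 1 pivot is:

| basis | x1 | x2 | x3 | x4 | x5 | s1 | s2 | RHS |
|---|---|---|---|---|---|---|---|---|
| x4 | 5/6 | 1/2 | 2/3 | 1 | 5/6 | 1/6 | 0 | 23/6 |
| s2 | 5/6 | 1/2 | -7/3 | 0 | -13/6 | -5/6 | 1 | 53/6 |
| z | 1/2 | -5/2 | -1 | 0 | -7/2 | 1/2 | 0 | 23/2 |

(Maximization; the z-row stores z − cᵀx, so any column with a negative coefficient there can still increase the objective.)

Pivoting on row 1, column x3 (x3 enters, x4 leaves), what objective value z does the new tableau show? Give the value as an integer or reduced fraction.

69/4

Minimum ratio for x3: (23/6)/(2/3) = 23/4.
z changes by −(z-row coeff of x3)·ratio = −(-1)·(23/4) = 23/4.
New z = 23/2 + (23/4) = 69/4.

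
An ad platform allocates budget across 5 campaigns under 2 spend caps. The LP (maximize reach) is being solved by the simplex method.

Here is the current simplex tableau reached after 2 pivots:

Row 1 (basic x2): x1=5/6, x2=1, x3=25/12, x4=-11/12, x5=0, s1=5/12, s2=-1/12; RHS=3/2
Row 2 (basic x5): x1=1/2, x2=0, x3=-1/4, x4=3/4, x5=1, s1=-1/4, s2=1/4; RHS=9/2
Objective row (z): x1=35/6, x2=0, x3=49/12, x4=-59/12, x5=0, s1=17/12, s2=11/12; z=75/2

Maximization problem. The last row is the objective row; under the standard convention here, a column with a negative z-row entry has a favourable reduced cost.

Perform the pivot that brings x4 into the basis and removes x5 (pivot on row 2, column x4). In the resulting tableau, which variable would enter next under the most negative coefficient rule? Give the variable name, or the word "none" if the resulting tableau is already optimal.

Pivot element 3/4. New z-row = old z-row − (-59/12)·(row 2/(3/4)).
Updated z-row coefficients: x1: 82/9, x2: 0, x3: 22/9, x4: 0, x5: 59/9, s1: -2/9, s2: 23/9.
The most negative is -2/9 in column s1, so s1 would enter next.

s1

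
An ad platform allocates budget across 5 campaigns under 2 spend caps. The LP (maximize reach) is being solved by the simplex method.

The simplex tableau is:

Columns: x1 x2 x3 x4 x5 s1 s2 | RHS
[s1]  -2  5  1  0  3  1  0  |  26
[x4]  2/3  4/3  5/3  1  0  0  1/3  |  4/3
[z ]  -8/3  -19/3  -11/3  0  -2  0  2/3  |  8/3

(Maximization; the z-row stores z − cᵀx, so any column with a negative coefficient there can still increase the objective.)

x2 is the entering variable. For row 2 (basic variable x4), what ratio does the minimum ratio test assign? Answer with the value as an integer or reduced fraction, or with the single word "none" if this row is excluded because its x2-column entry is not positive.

1

Ratio = RHS / (x2 entry) = (4/3) / (4/3) = 1.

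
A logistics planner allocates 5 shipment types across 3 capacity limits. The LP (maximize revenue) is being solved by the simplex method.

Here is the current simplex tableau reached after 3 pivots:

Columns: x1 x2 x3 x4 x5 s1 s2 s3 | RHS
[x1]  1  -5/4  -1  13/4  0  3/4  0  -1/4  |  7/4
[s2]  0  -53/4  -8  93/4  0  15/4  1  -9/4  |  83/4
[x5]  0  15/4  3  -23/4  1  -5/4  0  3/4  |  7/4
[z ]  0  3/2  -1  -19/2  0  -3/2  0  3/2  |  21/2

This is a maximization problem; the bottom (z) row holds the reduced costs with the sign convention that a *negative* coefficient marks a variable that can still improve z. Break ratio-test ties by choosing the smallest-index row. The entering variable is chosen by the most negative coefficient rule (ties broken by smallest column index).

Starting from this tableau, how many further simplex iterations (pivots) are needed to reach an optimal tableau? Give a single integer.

2

pivot: x4 in, x1 out → z = 203/13
pivot: x3 in, x5 out → z = 497/16
No improving column remains; optimal.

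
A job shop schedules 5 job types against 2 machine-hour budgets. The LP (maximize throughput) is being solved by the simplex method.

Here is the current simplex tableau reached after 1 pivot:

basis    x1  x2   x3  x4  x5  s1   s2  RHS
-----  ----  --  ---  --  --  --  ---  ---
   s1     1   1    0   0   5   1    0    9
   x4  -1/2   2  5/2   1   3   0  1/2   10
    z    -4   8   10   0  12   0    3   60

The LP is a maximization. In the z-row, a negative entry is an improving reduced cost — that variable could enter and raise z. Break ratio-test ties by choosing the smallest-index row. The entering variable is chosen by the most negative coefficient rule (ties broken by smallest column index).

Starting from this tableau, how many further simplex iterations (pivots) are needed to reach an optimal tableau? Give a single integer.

1

pivot: x1 in, s1 out → z = 96
No improving column remains; optimal.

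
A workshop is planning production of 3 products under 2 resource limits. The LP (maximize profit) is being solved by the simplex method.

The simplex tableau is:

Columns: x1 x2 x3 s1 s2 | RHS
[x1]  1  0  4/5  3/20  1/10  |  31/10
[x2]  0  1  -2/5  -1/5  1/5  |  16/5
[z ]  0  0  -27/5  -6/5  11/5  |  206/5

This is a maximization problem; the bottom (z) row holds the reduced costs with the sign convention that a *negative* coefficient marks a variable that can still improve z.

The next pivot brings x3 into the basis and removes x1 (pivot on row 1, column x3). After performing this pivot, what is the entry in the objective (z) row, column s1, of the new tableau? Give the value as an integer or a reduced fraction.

-3/16

Pivot element is row 1, column x3: 4/5.
Normalize row 1: new (row 1, s1) = (3/20)/(4/5) = 3/16.
z-row ← z-row − (-27/5)·(new row 1): -6/5 − (-27/5)·(3/16) = -3/16.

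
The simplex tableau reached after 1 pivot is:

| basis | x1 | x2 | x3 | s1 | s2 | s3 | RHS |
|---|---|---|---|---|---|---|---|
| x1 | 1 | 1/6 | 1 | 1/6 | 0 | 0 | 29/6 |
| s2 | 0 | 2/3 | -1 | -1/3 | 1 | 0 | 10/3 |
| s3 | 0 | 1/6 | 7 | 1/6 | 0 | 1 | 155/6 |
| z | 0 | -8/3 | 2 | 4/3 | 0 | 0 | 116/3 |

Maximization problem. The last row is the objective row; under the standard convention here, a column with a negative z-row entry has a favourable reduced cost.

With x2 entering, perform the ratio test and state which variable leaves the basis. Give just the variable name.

s2

Ratios: row 1 (x1): (29/6)/(1/6) = 29; row 2 (s2): (10/3)/(2/3) = 5; row 3 (s3): (155/6)/(1/6) = 155.
Minimum ratio 5 is in the s2 row, so s2 leaves.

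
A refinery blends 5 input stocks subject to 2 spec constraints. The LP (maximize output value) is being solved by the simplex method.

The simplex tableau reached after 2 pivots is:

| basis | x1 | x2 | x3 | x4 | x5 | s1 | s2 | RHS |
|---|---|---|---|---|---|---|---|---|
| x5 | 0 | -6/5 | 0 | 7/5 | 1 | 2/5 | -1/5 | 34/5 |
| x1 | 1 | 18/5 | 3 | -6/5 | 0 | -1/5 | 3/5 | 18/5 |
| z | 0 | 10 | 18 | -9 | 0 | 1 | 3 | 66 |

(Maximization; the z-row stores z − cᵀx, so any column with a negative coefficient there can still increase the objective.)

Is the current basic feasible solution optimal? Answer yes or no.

no

Column x4 has objective-row coefficient -9, which is negative; an improving pivot exists, so not yet optimal.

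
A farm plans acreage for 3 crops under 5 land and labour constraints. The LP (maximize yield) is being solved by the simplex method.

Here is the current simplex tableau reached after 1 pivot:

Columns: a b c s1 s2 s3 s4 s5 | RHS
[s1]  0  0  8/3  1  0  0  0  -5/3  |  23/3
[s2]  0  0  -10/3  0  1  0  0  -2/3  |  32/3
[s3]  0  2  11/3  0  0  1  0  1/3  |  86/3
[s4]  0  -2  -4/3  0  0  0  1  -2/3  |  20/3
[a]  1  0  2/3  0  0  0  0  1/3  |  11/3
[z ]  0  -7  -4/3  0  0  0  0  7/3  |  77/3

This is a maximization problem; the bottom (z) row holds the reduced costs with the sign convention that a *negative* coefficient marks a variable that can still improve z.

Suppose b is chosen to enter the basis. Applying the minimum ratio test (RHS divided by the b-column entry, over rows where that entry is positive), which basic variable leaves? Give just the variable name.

Ratios: row 1 (s1): entry 0 ≤ 0, skip; row 2 (s2): entry 0 ≤ 0, skip; row 3 (s3): (86/3)/2 = 43/3; row 4 (s4): entry -2 ≤ 0, skip; row 5 (a): entry 0 ≤ 0, skip.
Minimum ratio 43/3 is in the s3 row, so s3 leaves.

s3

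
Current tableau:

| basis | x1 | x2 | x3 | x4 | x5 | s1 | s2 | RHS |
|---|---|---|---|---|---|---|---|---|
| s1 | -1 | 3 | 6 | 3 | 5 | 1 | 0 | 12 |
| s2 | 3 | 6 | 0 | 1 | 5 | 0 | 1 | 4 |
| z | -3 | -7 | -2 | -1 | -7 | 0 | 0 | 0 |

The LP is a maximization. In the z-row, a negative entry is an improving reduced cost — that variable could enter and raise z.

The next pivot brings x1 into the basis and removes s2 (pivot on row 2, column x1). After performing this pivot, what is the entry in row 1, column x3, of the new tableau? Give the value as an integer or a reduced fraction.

6

Pivot element is row 2, column x1: 3.
Normalize row 2: new (row 2, x3) = 0/3 = 0.
row 1 ← row 1 − (-1)·(new row 2): 6 − (-1)·0 = 6.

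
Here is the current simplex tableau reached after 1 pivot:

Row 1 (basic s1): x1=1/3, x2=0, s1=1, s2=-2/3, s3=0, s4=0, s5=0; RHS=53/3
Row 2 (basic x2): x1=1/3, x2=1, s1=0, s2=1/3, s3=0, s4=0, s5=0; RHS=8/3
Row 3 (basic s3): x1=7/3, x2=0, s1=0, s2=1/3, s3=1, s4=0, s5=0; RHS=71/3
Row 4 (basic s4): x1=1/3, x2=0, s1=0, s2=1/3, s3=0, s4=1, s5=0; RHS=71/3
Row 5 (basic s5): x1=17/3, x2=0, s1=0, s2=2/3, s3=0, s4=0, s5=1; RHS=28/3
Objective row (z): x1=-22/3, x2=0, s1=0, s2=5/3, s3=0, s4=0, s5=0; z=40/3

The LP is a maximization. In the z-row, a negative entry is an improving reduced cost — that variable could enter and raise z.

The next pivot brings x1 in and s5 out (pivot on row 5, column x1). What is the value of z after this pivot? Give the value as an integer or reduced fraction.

432/17

Minimum ratio for x1: (28/3)/(17/3) = 28/17.
z changes by −(z-row coeff of x1)·ratio = −(-22/3)·(28/17) = 616/51.
New z = 40/3 + (616/51) = 432/17.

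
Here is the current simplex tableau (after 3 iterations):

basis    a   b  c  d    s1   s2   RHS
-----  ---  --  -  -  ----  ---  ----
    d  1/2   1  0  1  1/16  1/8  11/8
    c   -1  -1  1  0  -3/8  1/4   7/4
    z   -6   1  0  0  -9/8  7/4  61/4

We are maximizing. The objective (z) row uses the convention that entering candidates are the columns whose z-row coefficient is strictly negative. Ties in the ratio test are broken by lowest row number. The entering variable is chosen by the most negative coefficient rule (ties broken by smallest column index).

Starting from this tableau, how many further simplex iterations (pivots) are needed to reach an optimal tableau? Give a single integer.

pivot: a in, d out → z = 127/4
pivot: s1 in, a out → z = 40
No improving column remains; optimal.

2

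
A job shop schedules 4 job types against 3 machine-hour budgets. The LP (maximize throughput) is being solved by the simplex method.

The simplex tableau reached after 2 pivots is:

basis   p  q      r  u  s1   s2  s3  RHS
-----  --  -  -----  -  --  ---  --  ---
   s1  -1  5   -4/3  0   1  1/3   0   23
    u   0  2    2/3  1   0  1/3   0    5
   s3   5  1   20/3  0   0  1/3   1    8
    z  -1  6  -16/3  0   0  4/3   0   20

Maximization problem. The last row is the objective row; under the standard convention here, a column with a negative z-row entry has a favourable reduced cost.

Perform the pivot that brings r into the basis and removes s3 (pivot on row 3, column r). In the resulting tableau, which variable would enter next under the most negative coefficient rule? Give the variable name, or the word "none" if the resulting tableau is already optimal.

none

Pivot element 20/3. New z-row = old z-row − (-16/3)·(row 3/(20/3)).
Updated z-row coefficients: p: 3, q: 34/5, r: 0, u: 0, s1: 0, s2: 8/5, s3: 4/5.
No coefficient is strictly negative; the tableau after this pivot is optimal.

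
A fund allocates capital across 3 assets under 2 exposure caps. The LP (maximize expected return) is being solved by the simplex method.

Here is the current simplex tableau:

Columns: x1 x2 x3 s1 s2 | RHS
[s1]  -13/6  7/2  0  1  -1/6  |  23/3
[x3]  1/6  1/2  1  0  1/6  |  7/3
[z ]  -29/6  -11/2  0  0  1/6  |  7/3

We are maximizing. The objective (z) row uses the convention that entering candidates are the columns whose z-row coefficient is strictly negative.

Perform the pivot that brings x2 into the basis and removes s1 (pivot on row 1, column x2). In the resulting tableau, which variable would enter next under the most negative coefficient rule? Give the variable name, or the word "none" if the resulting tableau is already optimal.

Pivot element 7/2. New z-row = old z-row − (-11/2)·(row 1/(7/2)).
Updated z-row coefficients: x1: -173/21, x2: 0, x3: 0, s1: 11/7, s2: -2/21.
The most negative is -173/21 in column x1, so x1 would enter next.

x1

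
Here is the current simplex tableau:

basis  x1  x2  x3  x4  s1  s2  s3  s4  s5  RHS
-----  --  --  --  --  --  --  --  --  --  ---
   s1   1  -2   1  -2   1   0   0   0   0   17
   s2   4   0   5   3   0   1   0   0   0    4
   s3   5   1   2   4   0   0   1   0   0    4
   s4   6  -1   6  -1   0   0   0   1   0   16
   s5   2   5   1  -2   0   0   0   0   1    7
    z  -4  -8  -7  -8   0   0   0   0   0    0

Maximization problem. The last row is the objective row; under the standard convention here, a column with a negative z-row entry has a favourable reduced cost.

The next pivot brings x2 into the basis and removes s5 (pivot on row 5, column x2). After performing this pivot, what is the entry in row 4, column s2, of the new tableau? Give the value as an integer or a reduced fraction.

0

Pivot element is row 5, column x2: 5.
Normalize row 5: new (row 5, s2) = 0/5 = 0.
row 4 ← row 4 − (-1)·(new row 5): 0 − (-1)·0 = 0.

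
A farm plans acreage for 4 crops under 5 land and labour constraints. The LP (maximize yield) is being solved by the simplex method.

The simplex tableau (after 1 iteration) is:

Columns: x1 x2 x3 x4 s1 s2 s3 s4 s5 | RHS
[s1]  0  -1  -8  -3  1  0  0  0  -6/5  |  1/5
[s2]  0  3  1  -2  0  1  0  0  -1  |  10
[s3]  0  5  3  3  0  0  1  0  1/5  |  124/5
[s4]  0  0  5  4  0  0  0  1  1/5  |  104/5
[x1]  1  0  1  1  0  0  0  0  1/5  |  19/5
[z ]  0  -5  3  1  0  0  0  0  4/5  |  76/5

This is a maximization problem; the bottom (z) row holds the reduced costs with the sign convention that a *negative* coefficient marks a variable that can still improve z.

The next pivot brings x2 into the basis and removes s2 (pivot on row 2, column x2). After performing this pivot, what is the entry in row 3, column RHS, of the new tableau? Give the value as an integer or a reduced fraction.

Pivot element is row 2, column x2: 3.
Normalize row 2: new (row 2, RHS) = 10/3 = 10/3.
row 3 ← row 3 − 5·(new row 2): 124/5 − 5·(10/3) = 122/15.

122/15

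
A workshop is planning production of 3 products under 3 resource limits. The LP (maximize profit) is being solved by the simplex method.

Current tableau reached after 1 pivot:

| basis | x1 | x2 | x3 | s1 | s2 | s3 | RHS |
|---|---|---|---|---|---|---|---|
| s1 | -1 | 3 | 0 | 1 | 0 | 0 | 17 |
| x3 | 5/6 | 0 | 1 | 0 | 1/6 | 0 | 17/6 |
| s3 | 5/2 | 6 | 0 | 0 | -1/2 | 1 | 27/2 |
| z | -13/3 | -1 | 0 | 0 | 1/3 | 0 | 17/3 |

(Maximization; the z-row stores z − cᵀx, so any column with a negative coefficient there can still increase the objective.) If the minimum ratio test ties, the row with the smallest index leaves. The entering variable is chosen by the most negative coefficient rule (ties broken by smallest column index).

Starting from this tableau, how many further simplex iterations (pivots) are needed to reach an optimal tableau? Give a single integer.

2

pivot: x1 in, x3 out → z = 102/5
pivot: x2 in, s3 out → z = 637/30
No improving column remains; optimal.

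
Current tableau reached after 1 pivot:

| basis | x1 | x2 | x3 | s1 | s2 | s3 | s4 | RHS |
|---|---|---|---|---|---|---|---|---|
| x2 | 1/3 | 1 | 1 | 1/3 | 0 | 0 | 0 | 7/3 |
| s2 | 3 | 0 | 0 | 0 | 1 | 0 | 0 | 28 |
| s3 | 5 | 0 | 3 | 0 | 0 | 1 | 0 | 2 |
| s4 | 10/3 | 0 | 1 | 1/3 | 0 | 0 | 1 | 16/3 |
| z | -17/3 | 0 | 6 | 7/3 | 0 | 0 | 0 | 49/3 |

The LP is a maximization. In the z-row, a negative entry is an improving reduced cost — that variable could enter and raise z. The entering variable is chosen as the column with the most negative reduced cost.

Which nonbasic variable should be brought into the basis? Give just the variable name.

Objective-row coefficients: x1: -17/3, x2: 0, x3: 6, s1: 7/3, s2: 0, s3: 0, s4: 0.
The most negative is -17/3 in column x1, so x1 enters.

x1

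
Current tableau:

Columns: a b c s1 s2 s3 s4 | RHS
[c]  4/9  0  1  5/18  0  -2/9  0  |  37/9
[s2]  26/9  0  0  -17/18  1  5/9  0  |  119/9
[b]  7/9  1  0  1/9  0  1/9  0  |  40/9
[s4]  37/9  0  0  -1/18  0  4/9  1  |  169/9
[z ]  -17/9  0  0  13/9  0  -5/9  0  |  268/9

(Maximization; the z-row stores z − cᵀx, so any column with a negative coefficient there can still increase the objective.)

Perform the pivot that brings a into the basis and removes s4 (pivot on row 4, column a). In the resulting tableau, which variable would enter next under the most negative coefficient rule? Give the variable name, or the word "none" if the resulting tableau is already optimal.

Pivot element 37/9. New z-row = old z-row − (-17/9)·(row 4/(37/9)).
Updated z-row coefficients: a: 0, b: 0, c: 0, s1: 105/74, s2: 0, s3: -13/37, s4: 17/37.
The most negative is -13/37 in column s3, so s3 would enter next.

s3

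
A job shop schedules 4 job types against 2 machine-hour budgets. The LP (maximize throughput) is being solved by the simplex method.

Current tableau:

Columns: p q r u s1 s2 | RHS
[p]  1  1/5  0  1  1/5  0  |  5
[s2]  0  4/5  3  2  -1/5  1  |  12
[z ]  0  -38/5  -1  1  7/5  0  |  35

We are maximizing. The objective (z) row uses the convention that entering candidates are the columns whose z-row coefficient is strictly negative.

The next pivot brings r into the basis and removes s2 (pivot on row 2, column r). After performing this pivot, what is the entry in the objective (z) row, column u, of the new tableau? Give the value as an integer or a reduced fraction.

5/3

Pivot element is row 2, column r: 3.
Normalize row 2: new (row 2, u) = 2/3 = 2/3.
z-row ← z-row − (-1)·(new row 2): 1 − (-1)·(2/3) = 5/3.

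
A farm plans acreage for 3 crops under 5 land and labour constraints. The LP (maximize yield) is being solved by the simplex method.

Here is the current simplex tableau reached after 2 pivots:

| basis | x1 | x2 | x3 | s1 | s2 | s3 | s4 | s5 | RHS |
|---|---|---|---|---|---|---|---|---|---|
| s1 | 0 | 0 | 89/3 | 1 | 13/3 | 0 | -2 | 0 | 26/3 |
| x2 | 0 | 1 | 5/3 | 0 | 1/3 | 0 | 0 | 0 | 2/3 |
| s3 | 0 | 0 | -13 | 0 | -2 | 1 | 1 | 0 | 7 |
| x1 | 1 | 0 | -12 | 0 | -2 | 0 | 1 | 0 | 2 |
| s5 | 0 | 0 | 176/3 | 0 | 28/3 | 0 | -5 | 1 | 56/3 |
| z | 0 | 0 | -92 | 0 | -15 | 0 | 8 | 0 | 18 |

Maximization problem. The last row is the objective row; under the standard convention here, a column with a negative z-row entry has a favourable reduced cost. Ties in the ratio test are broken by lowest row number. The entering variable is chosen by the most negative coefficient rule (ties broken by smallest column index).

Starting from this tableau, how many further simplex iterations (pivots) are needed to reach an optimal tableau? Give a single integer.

2

pivot: x3 in, s1 out → z = 3994/89
pivot: s2 in, x3 out → z = 48
No improving column remains; optimal.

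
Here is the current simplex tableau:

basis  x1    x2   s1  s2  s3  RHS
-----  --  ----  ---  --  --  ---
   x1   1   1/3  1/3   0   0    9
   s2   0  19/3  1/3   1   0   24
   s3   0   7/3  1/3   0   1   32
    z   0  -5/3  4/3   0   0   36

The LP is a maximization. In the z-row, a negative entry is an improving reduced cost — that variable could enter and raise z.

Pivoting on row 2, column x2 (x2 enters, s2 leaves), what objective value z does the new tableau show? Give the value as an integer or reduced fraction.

804/19

Minimum ratio for x2: 24/(19/3) = 72/19.
z changes by −(z-row coeff of x2)·ratio = −(-5/3)·(72/19) = 120/19.
New z = 36 + (120/19) = 804/19.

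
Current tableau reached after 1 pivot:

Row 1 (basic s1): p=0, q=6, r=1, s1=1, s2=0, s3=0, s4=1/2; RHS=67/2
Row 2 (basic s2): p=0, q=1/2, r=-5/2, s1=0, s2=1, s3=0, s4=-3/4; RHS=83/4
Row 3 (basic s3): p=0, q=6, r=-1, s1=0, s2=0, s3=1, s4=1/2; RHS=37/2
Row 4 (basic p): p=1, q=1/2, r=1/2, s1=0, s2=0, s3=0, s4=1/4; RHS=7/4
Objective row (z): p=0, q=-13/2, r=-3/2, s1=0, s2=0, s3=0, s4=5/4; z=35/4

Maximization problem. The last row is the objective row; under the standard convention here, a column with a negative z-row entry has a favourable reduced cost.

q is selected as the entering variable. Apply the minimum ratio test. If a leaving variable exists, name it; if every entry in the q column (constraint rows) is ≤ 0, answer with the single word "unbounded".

Ratios: row 1 (s1): (67/2)/6 = 67/12; row 2 (s2): (83/4)/(1/2) = 83/2; row 3 (s3): (37/2)/6 = 37/12; row 4 (p): (7/4)/(1/2) = 7/2.
Minimum ratio is in the s3 row, so s3 leaves.

s3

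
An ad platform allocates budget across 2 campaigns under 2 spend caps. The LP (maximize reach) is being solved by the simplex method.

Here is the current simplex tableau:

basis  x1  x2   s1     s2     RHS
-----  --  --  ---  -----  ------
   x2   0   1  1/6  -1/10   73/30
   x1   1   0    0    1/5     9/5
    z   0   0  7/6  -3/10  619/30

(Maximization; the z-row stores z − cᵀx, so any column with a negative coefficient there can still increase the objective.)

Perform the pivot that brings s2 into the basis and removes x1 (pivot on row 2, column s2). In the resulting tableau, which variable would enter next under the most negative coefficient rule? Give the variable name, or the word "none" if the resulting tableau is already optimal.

Pivot element 1/5. New z-row = old z-row − (-3/10)·(row 2/(1/5)).
Updated z-row coefficients: x1: 3/2, x2: 0, s1: 7/6, s2: 0.
No coefficient is strictly negative; the tableau after this pivot is optimal.

none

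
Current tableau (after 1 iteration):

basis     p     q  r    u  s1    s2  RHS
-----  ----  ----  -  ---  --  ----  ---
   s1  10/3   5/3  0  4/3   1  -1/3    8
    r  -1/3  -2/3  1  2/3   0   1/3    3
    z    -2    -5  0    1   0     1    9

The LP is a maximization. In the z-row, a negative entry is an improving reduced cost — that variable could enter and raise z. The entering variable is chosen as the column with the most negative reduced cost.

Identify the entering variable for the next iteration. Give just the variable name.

q

Objective-row coefficients: p: -2, q: -5, r: 0, u: 1, s1: 0, s2: 1.
The most negative is -5 in column q, so q enters.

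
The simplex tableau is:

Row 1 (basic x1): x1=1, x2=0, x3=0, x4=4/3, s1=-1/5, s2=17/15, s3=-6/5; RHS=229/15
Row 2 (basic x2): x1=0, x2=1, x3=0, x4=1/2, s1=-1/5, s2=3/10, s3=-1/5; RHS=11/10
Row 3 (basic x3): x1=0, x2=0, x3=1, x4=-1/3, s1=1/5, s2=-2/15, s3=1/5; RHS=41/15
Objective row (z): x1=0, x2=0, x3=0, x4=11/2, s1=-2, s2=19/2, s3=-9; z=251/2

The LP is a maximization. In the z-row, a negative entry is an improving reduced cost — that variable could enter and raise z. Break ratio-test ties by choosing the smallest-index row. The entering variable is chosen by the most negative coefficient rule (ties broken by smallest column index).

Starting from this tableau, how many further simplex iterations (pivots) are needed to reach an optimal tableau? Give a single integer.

pivot: s3 in, x3 out → z = 497/2
pivot: x4 in, x2 out → z = 467
No improving column remains; optimal.

2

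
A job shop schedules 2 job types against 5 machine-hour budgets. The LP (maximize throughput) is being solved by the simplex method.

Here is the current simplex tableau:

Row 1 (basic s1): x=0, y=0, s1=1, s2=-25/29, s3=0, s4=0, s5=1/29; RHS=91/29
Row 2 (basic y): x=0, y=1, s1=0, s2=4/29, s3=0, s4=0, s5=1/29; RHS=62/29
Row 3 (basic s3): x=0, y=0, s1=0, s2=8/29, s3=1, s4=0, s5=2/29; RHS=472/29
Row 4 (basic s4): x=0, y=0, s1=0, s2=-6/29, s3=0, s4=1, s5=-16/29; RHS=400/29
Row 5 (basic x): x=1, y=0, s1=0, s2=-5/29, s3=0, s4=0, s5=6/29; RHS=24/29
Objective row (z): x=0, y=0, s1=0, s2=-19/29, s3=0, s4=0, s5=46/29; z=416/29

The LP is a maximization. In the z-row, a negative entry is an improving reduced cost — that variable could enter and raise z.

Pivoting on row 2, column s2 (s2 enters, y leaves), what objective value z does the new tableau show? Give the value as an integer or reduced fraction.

Minimum ratio for s2: (62/29)/(4/29) = 31/2.
z changes by −(z-row coeff of s2)·ratio = −(-19/29)·(31/2) = 589/58.
New z = 416/29 + (589/58) = 49/2.

49/2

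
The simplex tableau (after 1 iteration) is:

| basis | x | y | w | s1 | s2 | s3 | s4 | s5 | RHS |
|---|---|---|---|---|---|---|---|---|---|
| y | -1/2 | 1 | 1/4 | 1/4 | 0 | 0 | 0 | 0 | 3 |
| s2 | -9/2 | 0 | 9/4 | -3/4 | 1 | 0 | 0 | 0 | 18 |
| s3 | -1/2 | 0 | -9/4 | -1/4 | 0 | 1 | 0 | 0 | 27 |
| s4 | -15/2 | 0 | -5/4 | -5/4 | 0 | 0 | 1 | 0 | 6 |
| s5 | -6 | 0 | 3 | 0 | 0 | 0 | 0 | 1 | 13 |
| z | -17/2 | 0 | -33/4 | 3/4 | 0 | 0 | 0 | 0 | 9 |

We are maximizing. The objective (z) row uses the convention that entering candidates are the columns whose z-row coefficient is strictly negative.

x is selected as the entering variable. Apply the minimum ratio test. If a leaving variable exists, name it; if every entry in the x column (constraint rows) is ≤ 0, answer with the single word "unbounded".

unbounded

x-column entries: row 1: -1/2, row 2: -9/2, row 3: -1/2, row 4: -15/2, row 5: -6. All ≤ 0, so x can increase without bound; the LP is unbounded in this direction.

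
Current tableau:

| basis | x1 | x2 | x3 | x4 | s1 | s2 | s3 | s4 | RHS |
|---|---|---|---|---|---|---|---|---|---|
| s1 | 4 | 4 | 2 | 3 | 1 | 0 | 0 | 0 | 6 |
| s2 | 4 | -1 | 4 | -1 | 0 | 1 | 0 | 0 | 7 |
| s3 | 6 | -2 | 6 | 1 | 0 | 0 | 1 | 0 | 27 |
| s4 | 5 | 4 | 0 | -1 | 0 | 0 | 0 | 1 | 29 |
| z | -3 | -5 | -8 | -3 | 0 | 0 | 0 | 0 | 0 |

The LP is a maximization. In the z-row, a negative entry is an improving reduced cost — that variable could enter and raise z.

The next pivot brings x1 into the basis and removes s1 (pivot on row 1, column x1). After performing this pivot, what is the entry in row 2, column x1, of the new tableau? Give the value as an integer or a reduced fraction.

0

Pivot element is row 1, column x1: 4.
Normalize row 1: new (row 1, x1) = 4/4 = 1.
row 2 ← row 2 − 4·(new row 1): 4 − 4·1 = 0.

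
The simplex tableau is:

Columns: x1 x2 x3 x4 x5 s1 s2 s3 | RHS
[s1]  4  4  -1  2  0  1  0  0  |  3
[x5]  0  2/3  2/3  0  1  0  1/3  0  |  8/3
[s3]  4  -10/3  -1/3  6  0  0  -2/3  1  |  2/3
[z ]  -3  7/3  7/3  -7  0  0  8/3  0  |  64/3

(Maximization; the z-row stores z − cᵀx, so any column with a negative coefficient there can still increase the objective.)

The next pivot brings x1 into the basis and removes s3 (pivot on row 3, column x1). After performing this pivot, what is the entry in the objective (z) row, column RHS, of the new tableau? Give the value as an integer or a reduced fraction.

131/6

Pivot element is row 3, column x1: 4.
Normalize row 3: new (row 3, RHS) = (2/3)/4 = 1/6.
z-row ← z-row − (-3)·(new row 3): 64/3 − (-3)·(1/6) = 131/6.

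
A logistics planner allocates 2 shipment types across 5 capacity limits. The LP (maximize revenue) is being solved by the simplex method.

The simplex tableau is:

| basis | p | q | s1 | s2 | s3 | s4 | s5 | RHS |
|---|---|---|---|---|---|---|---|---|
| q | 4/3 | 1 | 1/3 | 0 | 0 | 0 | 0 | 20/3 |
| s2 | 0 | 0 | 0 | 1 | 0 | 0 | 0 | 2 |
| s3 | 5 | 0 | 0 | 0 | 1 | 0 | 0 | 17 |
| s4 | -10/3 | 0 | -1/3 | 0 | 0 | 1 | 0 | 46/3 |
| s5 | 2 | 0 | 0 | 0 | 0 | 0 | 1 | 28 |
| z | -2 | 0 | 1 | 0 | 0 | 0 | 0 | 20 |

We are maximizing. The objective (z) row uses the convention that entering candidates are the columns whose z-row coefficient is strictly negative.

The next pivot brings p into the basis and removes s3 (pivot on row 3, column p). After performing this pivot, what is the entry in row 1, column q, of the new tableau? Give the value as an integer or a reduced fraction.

1

Pivot element is row 3, column p: 5.
Normalize row 3: new (row 3, q) = 0/5 = 0.
row 1 ← row 1 − (4/3)·(new row 3): 1 − (4/3)·0 = 1.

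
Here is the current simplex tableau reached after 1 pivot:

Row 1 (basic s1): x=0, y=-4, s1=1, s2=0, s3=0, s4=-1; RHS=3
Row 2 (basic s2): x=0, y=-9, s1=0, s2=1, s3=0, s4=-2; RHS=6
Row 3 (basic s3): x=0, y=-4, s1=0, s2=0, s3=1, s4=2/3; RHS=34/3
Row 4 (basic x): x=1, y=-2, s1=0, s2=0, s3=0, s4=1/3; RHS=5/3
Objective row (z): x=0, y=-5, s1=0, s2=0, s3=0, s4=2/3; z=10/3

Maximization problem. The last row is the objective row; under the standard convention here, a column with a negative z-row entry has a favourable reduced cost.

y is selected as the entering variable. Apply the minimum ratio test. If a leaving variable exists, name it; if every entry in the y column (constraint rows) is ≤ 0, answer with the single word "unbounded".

unbounded

y-column entries: row 1: -4, row 2: -9, row 3: -4, row 4: -2. All ≤ 0, so y can increase without bound; the LP is unbounded in this direction.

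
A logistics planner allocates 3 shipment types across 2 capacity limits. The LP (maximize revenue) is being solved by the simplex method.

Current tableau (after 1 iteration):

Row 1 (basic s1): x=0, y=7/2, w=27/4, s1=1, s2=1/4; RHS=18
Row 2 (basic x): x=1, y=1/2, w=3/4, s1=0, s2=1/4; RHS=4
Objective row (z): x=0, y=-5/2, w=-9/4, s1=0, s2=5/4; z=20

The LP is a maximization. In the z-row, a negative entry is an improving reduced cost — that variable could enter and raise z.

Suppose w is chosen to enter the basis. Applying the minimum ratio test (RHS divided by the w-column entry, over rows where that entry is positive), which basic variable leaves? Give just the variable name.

s1

Ratios: row 1 (s1): 18/(27/4) = 8/3; row 2 (x): 4/(3/4) = 16/3.
Minimum ratio 8/3 is in the s1 row, so s1 leaves.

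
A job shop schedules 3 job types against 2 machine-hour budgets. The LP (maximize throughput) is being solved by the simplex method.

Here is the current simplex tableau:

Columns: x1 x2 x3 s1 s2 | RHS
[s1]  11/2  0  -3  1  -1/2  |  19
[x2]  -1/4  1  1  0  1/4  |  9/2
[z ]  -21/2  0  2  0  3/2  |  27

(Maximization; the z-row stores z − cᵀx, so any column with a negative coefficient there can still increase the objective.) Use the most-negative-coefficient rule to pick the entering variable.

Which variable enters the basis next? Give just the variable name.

Objective-row coefficients: x1: -21/2, x2: 0, x3: 2, s1: 0, s2: 3/2.
The most negative is -21/2 in column x1, so x1 enters.

x1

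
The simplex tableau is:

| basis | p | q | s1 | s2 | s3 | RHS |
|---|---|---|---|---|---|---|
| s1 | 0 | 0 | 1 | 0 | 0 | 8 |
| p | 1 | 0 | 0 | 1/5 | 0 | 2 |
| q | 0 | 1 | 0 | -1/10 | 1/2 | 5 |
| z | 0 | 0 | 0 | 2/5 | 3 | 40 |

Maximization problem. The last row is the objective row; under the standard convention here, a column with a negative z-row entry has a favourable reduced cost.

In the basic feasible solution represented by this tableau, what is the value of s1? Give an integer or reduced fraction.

8

s1 is basic (row 1); its value is the RHS of that row: 8.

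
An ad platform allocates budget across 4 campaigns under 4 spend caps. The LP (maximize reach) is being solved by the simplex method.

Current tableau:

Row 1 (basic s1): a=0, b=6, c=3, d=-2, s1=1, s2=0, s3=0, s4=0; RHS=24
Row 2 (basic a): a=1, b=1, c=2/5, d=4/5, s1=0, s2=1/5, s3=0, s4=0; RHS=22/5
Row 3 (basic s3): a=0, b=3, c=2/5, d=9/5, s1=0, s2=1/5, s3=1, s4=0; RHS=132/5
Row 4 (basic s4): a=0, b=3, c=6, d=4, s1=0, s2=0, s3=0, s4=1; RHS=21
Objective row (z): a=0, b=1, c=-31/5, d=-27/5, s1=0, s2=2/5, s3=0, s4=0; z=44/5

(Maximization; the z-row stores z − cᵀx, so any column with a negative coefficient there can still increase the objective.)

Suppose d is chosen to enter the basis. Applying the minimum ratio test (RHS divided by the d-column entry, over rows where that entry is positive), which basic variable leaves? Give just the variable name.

Ratios: row 1 (s1): entry -2 ≤ 0, skip; row 2 (a): (22/5)/(4/5) = 11/2; row 3 (s3): (132/5)/(9/5) = 44/3; row 4 (s4): 21/4 = 21/4.
Minimum ratio 21/4 is in the s4 row, so s4 leaves.

s4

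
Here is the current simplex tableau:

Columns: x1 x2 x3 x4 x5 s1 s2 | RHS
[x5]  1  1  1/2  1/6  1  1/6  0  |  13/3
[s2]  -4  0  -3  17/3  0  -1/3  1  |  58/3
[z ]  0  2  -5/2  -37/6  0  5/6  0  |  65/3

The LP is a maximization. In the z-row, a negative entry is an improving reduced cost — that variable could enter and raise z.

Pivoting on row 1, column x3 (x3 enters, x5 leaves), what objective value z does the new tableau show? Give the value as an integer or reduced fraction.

130/3

Minimum ratio for x3: (13/3)/(1/2) = 26/3.
z changes by −(z-row coeff of x3)·ratio = −(-5/2)·(26/3) = 65/3.
New z = 65/3 + (65/3) = 130/3.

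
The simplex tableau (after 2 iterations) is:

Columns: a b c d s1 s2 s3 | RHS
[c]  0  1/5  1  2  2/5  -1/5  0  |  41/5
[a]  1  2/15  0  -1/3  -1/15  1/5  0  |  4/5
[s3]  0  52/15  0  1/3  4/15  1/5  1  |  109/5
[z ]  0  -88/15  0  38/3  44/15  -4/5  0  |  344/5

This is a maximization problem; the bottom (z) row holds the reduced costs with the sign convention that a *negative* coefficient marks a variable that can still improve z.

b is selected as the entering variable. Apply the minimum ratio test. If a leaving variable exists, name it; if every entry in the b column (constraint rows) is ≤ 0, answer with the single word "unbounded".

Ratios: row 1 (c): (41/5)/(1/5) = 41; row 2 (a): (4/5)/(2/15) = 6; row 3 (s3): (109/5)/(52/15) = 327/52.
Minimum ratio is in the a row, so a leaves.

a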